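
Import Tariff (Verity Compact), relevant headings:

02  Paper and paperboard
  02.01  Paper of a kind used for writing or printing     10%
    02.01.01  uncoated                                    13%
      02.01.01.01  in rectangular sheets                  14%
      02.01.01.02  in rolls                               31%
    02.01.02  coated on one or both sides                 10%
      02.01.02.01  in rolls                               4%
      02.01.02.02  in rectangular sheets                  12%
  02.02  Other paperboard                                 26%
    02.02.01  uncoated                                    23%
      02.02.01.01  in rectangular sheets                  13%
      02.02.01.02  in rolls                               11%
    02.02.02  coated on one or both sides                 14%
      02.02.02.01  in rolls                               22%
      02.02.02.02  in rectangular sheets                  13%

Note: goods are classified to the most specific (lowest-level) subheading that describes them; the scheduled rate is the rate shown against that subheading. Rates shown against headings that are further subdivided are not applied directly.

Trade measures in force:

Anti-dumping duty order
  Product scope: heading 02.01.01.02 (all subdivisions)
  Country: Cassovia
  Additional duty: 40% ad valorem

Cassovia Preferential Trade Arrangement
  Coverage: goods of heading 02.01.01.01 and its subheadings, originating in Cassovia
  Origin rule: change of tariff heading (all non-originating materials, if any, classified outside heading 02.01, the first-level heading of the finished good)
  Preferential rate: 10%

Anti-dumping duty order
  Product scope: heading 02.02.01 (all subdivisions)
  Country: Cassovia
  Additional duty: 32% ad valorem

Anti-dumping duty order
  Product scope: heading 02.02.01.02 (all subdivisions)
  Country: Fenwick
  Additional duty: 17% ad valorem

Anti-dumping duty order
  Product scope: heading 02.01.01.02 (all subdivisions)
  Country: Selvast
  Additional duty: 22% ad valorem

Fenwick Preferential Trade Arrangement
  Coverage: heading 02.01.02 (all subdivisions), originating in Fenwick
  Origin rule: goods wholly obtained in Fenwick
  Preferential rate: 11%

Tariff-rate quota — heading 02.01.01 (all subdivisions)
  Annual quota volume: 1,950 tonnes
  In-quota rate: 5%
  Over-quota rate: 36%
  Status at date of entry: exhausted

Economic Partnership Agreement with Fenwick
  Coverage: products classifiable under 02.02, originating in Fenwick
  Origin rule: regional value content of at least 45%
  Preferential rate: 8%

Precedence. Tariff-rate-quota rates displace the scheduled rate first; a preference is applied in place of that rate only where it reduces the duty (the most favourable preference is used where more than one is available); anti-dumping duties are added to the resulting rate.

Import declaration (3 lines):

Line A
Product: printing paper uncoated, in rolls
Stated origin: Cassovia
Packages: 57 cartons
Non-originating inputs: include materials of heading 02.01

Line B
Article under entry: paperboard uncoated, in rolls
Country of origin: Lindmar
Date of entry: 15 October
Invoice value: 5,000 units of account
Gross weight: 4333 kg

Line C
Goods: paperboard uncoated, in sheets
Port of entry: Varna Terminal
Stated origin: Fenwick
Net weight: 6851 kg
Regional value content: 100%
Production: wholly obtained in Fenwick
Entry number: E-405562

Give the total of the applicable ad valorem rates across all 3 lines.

95%

Line A: printing paper → 02.01; uncoated → 02.01.01; in rolls → 02.01.01.02. Scheduled 31%. quota on 02.01.01 exhausted → over-quota 36%; Cassovia agreement on 02.01.01.01: 02.01.01.02 not covered; anti-dumping (Cassovia, 02.01.01.02): +40%; total 36% + 40% = 76%. → 76%.
Line B: paperboard → 02.02; uncoated → 02.02.01; in rolls → 02.02.01.02. Scheduled 11%. No special measure applies. → 11%.
Line C: paperboard → 02.02; uncoated → 02.02.01; in sheets → 02.02.01.01. Scheduled 13%. Fenwick agreement on 02.01.02: 02.02.01.01 not covered; Fenwick agreement on 02.02: RVC ≥ 45% → 8% available; preferential 8%. → 8%.
Sum: 76% + 11% + 8% = 95%.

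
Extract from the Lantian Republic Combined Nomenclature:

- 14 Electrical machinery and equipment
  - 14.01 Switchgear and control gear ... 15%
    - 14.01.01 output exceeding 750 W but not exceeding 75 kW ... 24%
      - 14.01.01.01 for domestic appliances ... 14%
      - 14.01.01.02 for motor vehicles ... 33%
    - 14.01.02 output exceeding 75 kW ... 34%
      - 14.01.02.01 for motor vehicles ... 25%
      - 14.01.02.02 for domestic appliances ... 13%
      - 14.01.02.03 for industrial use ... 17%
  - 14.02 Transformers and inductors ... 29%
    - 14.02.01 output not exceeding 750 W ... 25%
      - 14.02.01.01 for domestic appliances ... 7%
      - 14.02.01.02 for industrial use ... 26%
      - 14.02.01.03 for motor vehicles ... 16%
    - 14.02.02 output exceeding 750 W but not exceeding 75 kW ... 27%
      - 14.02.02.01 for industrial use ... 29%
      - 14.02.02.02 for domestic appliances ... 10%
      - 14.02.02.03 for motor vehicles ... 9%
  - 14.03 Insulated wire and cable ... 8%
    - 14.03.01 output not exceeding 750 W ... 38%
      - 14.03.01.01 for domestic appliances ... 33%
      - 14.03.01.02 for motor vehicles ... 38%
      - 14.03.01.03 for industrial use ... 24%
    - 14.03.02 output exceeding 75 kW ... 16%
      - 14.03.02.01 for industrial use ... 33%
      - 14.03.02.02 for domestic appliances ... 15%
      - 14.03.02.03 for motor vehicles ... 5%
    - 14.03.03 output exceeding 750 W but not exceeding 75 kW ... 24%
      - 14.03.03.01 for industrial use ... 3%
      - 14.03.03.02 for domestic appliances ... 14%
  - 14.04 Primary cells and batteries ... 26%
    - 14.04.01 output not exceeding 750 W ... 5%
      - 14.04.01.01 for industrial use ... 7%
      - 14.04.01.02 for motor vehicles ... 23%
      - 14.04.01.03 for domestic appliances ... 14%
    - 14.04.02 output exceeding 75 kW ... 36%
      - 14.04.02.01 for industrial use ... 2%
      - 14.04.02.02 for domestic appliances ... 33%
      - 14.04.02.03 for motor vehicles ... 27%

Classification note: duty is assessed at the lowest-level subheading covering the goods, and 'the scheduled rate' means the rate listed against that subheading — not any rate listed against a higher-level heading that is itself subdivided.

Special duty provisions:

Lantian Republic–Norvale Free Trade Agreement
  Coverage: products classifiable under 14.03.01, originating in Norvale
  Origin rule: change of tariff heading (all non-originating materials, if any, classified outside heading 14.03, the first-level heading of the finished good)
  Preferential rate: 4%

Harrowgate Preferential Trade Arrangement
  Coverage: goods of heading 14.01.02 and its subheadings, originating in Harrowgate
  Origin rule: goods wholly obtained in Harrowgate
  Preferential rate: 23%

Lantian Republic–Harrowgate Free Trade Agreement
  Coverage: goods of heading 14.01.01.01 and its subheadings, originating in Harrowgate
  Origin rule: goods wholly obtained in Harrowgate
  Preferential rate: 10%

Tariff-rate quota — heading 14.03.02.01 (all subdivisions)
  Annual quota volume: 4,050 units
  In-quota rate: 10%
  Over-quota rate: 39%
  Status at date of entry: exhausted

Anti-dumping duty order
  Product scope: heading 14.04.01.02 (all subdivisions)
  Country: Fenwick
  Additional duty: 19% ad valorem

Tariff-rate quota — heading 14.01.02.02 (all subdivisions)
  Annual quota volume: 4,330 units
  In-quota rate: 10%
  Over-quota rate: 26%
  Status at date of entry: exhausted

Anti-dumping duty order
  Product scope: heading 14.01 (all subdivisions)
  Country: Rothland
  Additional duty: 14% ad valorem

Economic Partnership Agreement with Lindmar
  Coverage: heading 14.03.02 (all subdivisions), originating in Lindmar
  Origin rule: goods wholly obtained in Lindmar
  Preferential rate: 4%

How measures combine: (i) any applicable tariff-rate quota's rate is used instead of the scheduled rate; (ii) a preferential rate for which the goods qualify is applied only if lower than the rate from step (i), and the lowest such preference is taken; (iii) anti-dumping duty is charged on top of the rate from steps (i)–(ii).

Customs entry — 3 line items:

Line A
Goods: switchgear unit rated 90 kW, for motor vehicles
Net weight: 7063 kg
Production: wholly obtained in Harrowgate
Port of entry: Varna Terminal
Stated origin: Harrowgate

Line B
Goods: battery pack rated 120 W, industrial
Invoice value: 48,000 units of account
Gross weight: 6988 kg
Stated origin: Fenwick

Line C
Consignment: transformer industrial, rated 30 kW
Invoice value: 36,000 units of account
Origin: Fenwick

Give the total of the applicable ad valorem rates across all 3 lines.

Line A: switchgear unit → 14.01; rated 90 kW → 14.01.02; for motor vehicles → 14.01.02.01. Scheduled 25%. Harrowgate agreement on 14.01.02: wholly obtained → 23% available; Harrowgate agreement on 14.01.01.01: 14.01.02.01 not covered; preferential 23%. → 23%.
Line B: battery pack → 14.04; rated 120 W → 14.04.01; industrial → 14.04.01.01. Scheduled 7%. No special measure applies. → 7%.
Line C: transformer → 14.02; rated 30 kW → 14.02.02; industrial → 14.02.02.01. Scheduled 29%. No special measure applies. → 29%.
Sum: 23% + 7% + 29% = 59%.

59%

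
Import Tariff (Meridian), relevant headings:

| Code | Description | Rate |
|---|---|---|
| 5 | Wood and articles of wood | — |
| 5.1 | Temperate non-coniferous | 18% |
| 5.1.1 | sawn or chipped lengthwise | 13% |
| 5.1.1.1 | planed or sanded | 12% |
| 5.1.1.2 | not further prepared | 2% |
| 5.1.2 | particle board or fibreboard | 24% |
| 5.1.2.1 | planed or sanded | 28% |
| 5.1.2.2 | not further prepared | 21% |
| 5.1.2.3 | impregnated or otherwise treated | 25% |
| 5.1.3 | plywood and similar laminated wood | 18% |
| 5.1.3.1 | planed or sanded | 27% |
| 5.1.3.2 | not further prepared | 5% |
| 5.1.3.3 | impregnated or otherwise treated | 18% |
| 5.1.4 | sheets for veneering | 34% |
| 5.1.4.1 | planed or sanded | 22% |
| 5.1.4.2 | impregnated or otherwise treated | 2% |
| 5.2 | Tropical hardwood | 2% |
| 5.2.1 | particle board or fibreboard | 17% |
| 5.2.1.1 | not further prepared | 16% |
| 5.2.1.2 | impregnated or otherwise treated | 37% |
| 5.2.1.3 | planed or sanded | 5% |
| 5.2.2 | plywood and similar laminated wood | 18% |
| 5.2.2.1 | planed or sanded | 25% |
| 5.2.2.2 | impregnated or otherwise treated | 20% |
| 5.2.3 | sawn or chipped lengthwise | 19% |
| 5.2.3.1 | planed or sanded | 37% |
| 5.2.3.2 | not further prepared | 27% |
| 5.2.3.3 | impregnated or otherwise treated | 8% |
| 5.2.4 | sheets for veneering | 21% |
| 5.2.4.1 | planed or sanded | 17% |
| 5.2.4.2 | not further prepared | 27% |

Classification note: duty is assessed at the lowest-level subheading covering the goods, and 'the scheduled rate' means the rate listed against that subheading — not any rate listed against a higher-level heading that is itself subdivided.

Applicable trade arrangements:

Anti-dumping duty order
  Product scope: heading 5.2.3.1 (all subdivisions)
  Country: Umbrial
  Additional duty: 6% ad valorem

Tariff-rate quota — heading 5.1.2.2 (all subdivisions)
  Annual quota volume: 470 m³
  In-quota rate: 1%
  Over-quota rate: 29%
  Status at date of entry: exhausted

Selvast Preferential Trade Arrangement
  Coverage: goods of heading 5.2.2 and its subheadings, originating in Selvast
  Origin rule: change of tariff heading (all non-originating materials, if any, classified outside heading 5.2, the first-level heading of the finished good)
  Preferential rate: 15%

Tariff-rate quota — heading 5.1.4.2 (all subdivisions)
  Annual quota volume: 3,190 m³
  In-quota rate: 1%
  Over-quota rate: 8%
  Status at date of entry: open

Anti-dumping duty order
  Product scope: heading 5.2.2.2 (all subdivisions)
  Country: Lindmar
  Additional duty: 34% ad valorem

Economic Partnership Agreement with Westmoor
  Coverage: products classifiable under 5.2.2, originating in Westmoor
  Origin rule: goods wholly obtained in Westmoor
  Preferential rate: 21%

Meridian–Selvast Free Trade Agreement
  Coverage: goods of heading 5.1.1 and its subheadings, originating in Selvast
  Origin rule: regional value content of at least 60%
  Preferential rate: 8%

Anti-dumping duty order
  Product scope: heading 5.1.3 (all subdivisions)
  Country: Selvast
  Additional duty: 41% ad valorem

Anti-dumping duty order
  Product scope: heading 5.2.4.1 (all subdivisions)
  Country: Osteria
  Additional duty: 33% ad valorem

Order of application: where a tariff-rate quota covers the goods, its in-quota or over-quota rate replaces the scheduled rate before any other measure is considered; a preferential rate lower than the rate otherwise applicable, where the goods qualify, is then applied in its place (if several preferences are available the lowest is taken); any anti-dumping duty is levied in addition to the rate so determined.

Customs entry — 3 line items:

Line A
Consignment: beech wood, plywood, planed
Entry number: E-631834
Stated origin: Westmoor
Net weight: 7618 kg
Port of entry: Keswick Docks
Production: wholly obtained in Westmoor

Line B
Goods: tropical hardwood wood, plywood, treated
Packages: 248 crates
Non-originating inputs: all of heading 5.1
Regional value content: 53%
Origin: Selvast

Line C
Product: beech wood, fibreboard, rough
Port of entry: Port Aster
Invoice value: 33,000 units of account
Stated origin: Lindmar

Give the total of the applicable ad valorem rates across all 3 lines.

71%

Line A: beech → 5.1; plywood → 5.1.3; planed → 5.1.3.1. Scheduled 27%. Westmoor agreement on 5.2.2: 5.1.3.1 not covered. → 27%.
Line B: tropical hardwood → 5.2; plywood → 5.2.2; treated → 5.2.2.2. Scheduled 20%. Selvast agreement on 5.2.2: CTH met → 15% available; Selvast agreement on 5.1.1: 5.2.2.2 not covered; preferential 15%. → 15%.
Line C: beech → 5.1; fibreboard → 5.1.2; rough → 5.1.2.2. Scheduled 21%. quota on 5.1.2.2 exhausted → over-quota 29%. → 29%.
Sum: 27% + 15% + 29% = 71%.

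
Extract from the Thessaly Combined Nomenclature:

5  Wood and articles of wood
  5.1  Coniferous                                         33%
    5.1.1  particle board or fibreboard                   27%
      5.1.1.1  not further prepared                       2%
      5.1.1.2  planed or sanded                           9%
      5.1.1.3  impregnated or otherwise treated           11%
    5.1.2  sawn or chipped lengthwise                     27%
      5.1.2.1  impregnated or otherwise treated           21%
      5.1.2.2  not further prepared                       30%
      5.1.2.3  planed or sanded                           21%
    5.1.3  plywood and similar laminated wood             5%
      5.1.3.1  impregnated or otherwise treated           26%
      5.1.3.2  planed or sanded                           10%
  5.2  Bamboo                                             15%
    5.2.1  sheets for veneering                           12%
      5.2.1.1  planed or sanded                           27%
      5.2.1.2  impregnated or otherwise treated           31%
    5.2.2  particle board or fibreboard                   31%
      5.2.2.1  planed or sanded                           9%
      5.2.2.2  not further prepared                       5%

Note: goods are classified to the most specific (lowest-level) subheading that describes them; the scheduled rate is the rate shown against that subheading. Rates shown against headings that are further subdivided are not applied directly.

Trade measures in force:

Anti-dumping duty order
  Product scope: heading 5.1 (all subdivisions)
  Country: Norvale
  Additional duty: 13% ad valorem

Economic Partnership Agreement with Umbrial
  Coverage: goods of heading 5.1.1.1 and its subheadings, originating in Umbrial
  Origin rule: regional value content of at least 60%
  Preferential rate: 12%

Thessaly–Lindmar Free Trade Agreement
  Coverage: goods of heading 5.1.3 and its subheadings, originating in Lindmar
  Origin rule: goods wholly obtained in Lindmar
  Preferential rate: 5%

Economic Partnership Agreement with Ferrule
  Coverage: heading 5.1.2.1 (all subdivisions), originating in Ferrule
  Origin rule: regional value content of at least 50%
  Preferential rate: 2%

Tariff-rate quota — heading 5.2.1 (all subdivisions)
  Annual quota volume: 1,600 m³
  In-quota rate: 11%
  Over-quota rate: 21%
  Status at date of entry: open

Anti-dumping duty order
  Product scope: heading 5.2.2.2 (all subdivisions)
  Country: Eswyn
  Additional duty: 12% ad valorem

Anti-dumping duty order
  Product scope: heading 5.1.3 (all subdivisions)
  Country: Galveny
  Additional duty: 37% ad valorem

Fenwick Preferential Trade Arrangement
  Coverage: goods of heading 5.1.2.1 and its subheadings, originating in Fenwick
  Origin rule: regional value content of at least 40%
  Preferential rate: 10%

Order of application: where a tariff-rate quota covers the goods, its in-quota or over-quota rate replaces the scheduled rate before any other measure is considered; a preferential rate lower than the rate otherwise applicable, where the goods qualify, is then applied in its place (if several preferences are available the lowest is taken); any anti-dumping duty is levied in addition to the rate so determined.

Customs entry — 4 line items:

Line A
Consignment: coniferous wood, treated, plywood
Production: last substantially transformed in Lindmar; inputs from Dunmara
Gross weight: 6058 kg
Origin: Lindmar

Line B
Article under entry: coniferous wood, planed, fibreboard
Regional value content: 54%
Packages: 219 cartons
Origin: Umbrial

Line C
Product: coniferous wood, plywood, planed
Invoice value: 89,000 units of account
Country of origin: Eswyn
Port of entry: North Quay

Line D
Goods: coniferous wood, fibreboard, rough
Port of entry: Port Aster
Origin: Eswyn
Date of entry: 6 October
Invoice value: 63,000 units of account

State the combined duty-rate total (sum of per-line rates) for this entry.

Line A: coniferous → 5.1; plywood → 5.1.3; treated → 5.1.3.1. Scheduled 26%. Lindmar agreement on 5.1.3: not wholly obtained. → 26%.
Line B: coniferous → 5.1; fibreboard → 5.1.1; planed → 5.1.1.2. Scheduled 9%. Umbrial agreement on 5.1.1.1: 5.1.1.2 not covered. → 9%.
Line C: coniferous → 5.1; plywood → 5.1.3; planed → 5.1.3.2. Scheduled 10%. No special measure applies. → 10%.
Line D: coniferous → 5.1; fibreboard → 5.1.1; rough → 5.1.1.1. Scheduled 2%. No special measure applies. → 2%.
Sum: 26% + 9% + 10% + 2% = 47%.

47%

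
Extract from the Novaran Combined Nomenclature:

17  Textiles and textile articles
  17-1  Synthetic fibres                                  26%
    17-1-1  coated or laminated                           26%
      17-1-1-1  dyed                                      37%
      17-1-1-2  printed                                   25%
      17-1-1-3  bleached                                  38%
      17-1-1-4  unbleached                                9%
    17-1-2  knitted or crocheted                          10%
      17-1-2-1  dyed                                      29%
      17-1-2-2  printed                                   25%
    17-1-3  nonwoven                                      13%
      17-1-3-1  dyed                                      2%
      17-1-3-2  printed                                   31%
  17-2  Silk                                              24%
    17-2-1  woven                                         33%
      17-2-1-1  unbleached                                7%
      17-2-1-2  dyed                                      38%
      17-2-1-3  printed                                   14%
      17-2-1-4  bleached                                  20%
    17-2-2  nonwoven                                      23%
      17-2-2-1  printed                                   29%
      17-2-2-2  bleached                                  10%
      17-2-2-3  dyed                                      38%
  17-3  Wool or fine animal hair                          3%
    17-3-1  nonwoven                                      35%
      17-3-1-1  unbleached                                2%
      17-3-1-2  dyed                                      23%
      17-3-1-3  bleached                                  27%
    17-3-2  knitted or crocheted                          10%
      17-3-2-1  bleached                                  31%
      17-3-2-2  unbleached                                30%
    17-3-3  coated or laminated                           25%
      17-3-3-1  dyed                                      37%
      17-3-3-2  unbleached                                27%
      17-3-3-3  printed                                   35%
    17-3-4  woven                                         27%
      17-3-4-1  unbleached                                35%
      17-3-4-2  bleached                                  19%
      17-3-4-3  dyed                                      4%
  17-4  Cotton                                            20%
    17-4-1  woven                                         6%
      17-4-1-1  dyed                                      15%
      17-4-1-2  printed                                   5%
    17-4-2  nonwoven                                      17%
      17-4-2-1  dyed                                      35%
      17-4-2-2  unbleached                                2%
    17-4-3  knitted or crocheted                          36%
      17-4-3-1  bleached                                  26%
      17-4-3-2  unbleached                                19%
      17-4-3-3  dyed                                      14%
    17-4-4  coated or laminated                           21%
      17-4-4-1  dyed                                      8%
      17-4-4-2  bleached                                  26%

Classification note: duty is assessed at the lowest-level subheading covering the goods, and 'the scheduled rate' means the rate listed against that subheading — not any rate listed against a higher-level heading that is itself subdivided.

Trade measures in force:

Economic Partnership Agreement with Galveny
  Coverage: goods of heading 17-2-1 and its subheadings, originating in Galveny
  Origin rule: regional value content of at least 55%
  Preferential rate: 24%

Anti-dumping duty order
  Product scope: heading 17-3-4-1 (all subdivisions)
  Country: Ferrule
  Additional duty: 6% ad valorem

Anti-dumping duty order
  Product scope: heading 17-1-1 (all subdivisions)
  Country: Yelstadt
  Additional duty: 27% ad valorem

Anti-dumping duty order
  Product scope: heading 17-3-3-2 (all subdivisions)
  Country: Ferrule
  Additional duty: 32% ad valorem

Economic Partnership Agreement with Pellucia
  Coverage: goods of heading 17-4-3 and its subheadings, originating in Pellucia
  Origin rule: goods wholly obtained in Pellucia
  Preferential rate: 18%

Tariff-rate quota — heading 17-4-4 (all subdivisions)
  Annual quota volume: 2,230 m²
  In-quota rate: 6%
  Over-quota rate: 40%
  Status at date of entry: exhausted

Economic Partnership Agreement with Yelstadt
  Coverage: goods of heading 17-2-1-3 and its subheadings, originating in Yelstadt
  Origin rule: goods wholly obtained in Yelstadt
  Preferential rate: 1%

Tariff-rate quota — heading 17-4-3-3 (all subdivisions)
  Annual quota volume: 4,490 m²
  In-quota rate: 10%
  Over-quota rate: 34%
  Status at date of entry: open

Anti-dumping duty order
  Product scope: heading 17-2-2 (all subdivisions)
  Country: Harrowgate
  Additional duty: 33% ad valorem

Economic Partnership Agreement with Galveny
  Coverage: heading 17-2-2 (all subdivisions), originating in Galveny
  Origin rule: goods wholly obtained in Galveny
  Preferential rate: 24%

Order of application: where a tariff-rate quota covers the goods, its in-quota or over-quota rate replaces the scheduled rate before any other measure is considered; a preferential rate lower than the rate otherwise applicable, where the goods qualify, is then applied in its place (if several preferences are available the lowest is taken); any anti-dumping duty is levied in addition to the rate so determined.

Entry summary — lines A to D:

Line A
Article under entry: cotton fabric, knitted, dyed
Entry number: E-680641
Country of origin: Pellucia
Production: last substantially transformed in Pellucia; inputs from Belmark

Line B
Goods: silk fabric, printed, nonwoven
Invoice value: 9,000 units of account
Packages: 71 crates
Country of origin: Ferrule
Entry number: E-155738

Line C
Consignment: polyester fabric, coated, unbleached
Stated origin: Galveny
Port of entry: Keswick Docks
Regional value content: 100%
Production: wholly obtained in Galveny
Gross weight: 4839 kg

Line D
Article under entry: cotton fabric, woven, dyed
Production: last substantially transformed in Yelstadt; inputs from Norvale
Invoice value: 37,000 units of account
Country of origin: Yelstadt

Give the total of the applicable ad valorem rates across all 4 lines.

63%

Line A: cotton → 17-4; knitted → 17-4-3; dyed → 17-4-3-3. Scheduled 14%. quota on 17-4-3-3 open → in-quota 10%; Pellucia agreement on 17-4-3: not wholly obtained. → 10%.
Line B: silk → 17-2; nonwoven → 17-2-2; printed → 17-2-2-1. Scheduled 29%. No special measure applies. → 29%.
Line C: polyester → 17-1; coated → 17-1-1; unbleached → 17-1-1-4. Scheduled 9%. Galveny agreement on 17-2-1: 17-1-1-4 not covered; Galveny agreement on 17-2-2: 17-1-1-4 not covered. → 9%.
Line D: cotton → 17-4; woven → 17-4-1; dyed → 17-4-1-1. Scheduled 15%. Yelstadt agreement on 17-2-1-3: 17-4-1-1 not covered. → 15%.
Sum: 10% + 29% + 9% + 15% = 63%.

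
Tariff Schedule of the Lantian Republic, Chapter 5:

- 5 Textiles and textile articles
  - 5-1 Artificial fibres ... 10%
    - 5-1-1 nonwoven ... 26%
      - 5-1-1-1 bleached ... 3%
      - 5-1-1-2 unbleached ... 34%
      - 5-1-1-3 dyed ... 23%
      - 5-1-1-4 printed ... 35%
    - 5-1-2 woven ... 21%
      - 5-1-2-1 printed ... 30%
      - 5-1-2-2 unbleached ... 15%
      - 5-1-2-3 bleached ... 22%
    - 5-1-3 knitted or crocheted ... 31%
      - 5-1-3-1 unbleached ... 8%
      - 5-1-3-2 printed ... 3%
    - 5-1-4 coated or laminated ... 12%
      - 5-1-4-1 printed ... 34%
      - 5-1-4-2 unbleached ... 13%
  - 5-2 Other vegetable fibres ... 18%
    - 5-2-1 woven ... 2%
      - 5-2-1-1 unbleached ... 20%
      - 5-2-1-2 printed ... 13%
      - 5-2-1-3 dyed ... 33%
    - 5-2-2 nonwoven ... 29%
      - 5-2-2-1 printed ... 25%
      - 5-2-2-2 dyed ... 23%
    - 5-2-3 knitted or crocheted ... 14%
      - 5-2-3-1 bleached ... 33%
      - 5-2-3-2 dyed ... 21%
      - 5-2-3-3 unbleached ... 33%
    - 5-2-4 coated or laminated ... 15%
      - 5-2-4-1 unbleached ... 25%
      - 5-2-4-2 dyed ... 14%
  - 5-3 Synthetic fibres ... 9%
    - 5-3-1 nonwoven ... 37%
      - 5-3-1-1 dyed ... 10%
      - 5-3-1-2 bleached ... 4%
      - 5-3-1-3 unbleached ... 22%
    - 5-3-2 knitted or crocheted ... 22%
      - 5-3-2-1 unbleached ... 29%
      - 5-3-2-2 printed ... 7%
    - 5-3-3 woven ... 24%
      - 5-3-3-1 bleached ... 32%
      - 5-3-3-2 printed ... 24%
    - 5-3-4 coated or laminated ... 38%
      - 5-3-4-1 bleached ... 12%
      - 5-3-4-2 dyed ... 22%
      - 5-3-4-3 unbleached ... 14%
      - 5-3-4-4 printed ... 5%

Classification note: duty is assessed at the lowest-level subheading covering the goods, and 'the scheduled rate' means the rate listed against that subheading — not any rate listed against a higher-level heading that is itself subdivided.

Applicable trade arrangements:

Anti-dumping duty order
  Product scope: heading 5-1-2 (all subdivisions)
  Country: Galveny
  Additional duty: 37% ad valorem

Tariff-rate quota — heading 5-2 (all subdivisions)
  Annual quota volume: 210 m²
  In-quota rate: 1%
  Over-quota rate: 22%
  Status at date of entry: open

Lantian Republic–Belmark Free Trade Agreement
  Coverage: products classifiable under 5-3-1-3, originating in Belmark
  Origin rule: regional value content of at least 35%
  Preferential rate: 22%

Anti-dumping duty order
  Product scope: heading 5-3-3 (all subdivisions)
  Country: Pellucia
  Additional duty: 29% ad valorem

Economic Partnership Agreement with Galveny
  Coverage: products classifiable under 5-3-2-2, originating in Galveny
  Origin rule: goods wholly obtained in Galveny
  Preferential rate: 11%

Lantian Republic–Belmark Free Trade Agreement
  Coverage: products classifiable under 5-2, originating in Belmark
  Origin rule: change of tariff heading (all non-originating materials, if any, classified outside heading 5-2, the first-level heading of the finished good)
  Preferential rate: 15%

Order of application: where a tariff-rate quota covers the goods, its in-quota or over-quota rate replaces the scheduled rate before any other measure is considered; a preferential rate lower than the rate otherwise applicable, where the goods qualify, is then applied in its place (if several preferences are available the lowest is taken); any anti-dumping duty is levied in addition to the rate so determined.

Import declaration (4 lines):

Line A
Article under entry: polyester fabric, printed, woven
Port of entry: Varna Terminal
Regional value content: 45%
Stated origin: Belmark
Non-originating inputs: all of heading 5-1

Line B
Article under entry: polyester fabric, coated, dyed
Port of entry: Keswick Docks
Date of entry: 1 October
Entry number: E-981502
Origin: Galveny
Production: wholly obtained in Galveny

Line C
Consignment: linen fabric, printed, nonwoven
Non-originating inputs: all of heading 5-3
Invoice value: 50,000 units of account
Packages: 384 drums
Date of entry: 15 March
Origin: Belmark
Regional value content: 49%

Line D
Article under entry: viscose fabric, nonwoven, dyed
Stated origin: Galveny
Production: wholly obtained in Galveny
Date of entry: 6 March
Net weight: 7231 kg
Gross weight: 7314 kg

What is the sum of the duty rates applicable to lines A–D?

70%

Line A: polyester → 5-3; woven → 5-3-3; printed → 5-3-3-2. Scheduled 24%. Belmark agreement on 5-3-1-3: 5-3-3-2 not covered; Belmark agreement on 5-2: 5-3-3-2 not covered. → 24%.
Line B: polyester → 5-3; coated → 5-3-4; dyed → 5-3-4-2. Scheduled 22%. Galveny agreement on 5-3-2-2: 5-3-4-2 not covered. → 22%.
Line C: linen → 5-2; nonwoven → 5-2-2; printed → 5-2-2-1. Scheduled 25%. quota on 5-2 open → in-quota 1%; Belmark agreement on 5-3-1-3: 5-2-2-1 not covered; Belmark agreement on 5-2: CTH met → 15% available; preference 15% not lower than 1% → no reduction. → 1%.
Line D: viscose → 5-1; nonwoven → 5-1-1; dyed → 5-1-1-3. Scheduled 23%. Galveny agreement on 5-3-2-2: 5-1-1-3 not covered. → 23%.
Sum: 24% + 22% + 1% + 23% = 70%.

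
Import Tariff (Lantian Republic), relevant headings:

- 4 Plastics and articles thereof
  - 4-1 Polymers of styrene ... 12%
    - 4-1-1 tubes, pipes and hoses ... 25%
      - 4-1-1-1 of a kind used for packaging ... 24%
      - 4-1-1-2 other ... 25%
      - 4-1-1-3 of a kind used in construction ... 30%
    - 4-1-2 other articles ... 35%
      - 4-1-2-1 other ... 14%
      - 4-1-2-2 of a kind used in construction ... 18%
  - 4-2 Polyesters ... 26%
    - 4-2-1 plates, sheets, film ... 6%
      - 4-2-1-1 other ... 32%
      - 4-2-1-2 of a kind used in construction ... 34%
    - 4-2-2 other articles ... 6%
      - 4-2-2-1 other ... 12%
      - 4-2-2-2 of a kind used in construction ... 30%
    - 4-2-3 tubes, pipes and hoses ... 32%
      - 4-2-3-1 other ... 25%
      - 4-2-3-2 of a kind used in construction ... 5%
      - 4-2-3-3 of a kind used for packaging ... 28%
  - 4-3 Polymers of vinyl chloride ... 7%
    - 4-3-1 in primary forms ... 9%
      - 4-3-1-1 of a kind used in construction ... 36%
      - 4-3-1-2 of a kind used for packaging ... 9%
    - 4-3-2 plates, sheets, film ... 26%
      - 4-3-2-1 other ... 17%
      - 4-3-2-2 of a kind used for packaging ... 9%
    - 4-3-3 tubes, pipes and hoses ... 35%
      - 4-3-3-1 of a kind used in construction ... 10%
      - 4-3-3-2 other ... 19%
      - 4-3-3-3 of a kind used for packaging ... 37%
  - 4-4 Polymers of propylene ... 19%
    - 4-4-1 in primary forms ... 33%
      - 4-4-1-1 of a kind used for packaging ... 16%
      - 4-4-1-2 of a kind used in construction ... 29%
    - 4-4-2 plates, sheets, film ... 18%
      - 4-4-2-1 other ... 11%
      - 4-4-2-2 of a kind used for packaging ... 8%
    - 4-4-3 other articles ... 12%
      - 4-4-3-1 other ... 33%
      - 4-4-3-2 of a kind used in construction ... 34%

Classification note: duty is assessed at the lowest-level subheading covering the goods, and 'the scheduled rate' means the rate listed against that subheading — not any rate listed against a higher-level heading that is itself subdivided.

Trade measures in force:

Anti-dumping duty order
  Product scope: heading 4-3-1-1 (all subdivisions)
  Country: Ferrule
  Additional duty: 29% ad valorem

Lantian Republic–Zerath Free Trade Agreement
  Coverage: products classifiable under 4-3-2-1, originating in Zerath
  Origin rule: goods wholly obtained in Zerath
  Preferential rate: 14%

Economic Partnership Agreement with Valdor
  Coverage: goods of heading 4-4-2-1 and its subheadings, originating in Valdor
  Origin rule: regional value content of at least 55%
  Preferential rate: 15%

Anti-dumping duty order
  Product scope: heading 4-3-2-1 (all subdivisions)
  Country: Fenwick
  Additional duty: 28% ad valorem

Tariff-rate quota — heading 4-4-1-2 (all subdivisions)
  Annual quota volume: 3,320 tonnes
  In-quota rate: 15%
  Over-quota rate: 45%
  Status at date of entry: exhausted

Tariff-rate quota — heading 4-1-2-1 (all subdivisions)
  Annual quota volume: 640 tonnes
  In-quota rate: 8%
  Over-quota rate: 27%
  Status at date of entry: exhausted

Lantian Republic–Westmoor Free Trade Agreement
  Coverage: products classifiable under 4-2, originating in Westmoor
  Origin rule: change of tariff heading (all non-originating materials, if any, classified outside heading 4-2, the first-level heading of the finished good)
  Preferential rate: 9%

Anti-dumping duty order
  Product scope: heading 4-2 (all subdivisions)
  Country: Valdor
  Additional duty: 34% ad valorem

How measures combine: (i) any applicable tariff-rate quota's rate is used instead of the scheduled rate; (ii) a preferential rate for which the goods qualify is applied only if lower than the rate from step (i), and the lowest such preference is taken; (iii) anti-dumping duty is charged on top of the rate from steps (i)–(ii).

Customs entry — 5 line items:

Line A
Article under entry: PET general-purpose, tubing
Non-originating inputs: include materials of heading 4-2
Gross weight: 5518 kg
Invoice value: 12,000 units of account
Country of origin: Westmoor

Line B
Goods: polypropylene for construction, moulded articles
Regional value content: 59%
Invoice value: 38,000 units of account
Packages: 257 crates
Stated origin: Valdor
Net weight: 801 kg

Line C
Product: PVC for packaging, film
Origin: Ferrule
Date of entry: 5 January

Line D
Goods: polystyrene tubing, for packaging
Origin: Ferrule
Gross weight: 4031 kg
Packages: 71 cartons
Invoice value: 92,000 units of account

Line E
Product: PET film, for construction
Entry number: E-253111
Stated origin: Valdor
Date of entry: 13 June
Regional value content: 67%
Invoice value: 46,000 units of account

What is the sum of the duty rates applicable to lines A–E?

160%

Line A: PET → 4-2; tubing → 4-2-3; general-purpose → 4-2-3-1. Scheduled 25%. Westmoor agreement on 4-2: CTH not met. → 25%.
Line B: polypropylene → 4-4; moulded articles → 4-4-3; for construction → 4-4-3-2. Scheduled 34%. Valdor agreement on 4-4-2-1: 4-4-3-2 not covered. → 34%.
Line C: PVC → 4-3; film → 4-3-2; for packaging → 4-3-2-2. Scheduled 9%. No special measure applies. → 9%.
Line D: polystyrene → 4-1; tubing → 4-1-1; for packaging → 4-1-1-1. Scheduled 24%. No special measure applies. → 24%.
Line E: PET → 4-2; film → 4-2-1; for construction → 4-2-1-2. Scheduled 34%. Valdor agreement on 4-4-2-1: 4-2-1-2 not covered; anti-dumping (Valdor, 4-2): +34%; total 34% + 34% = 68%. → 68%.
Sum: 25% + 34% + 9% + 24% + 68% = 160%.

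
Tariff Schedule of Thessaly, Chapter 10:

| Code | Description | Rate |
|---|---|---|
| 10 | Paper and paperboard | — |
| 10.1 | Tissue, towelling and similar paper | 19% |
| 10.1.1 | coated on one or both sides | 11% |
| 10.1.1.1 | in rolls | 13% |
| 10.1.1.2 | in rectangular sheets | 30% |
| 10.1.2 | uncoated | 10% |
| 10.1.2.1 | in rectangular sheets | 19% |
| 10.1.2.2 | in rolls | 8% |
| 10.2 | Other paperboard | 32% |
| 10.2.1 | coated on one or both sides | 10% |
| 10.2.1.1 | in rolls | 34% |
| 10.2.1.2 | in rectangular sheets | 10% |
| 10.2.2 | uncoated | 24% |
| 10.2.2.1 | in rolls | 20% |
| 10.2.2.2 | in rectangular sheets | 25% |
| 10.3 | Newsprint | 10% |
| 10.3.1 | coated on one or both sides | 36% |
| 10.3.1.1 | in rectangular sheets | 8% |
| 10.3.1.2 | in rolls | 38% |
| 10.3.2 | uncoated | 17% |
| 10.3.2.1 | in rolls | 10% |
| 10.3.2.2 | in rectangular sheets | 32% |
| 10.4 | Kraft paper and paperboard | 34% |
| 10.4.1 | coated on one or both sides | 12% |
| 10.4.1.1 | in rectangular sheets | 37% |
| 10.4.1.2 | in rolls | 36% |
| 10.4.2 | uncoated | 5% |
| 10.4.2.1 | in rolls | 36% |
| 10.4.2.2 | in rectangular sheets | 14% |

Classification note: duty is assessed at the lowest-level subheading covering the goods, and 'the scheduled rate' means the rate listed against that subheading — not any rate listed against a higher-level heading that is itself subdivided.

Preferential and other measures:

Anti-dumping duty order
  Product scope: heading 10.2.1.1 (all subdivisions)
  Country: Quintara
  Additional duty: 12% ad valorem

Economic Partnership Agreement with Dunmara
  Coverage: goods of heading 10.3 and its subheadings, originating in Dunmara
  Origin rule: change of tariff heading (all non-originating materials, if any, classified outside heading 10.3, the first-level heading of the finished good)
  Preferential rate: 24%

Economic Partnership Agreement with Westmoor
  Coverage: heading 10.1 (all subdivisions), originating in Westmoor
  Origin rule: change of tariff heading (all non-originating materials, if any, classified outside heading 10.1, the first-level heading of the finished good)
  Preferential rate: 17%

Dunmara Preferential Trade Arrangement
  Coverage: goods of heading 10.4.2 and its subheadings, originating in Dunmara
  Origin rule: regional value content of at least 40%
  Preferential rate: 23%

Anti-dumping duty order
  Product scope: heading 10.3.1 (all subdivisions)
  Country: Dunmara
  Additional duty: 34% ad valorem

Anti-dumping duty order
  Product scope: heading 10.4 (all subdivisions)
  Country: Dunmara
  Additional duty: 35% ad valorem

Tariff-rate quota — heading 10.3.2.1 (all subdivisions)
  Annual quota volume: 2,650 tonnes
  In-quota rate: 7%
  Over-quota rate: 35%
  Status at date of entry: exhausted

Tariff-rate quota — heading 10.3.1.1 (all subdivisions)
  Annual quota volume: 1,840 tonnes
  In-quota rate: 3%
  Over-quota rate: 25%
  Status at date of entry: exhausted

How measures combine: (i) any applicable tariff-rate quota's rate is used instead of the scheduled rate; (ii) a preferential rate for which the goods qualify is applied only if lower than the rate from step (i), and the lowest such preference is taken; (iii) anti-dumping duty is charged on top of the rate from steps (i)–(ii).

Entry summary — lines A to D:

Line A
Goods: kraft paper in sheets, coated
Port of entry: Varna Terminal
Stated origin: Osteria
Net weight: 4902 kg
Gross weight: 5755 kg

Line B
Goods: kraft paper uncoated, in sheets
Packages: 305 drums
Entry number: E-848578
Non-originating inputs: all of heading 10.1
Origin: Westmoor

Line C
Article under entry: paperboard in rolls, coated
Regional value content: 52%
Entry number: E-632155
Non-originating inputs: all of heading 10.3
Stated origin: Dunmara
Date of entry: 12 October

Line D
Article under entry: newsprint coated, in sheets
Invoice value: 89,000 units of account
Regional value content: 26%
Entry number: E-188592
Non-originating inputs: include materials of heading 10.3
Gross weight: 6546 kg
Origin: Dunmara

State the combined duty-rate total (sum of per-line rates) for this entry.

Line A: kraft paper → 10.4; coated → 10.4.1; in sheets → 10.4.1.1. Scheduled 37%. No special measure applies. → 37%.
Line B: kraft paper → 10.4; uncoated → 10.4.2; in sheets → 10.4.2.2. Scheduled 14%. Westmoor agreement on 10.1: 10.4.2.2 not covered. → 14%.
Line C: paperboard → 10.2; coated → 10.2.1; in rolls → 10.2.1.1. Scheduled 34%. Dunmara agreement on 10.3: 10.2.1.1 not covered; Dunmara agreement on 10.4.2: 10.2.1.1 not covered. → 34%.
Line D: newsprint → 10.3; coated → 10.3.1; in sheets → 10.3.1.1. Scheduled 8%. quota on 10.3.1.1 exhausted → over-quota 25%; Dunmara agreement on 10.3: CTH not met; Dunmara agreement on 10.4.2: 10.3.1.1 not covered; anti-dumping (Dunmara, 10.3.1): +34%; total 25% + 34% = 59%. → 59%.
Sum: 37% + 14% + 34% + 59% = 144%.

144%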